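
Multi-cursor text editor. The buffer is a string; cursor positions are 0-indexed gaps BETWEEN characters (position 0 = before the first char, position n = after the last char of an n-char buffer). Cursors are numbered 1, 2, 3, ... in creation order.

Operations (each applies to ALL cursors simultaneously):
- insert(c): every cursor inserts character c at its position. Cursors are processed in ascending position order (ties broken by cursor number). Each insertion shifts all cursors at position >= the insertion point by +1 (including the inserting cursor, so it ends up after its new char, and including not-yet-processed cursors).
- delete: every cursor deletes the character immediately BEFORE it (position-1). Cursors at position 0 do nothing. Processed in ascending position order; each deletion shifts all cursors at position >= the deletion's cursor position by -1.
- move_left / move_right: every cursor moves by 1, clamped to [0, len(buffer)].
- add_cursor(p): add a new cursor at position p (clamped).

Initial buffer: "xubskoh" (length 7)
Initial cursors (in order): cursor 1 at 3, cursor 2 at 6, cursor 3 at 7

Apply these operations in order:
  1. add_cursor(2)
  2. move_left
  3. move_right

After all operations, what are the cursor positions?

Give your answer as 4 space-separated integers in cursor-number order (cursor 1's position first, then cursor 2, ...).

After op 1 (add_cursor(2)): buffer="xubskoh" (len 7), cursors c4@2 c1@3 c2@6 c3@7, authorship .......
After op 2 (move_left): buffer="xubskoh" (len 7), cursors c4@1 c1@2 c2@5 c3@6, authorship .......
After op 3 (move_right): buffer="xubskoh" (len 7), cursors c4@2 c1@3 c2@6 c3@7, authorship .......

Answer: 3 6 7 2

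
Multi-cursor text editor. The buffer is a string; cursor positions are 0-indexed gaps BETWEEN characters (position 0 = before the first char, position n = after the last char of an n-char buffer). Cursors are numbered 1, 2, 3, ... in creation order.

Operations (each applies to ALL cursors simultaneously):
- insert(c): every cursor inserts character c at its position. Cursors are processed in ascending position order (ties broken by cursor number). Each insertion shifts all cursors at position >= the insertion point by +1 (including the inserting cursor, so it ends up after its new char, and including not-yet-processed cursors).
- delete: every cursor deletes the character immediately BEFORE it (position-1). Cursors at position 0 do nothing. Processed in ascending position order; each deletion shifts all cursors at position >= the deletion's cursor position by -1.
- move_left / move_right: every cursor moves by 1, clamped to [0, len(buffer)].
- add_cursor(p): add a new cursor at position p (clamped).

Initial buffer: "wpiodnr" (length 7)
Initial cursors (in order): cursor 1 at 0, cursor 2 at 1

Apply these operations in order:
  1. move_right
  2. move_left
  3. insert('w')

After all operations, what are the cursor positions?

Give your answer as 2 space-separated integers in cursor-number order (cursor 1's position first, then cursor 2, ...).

After op 1 (move_right): buffer="wpiodnr" (len 7), cursors c1@1 c2@2, authorship .......
After op 2 (move_left): buffer="wpiodnr" (len 7), cursors c1@0 c2@1, authorship .......
After op 3 (insert('w')): buffer="wwwpiodnr" (len 9), cursors c1@1 c2@3, authorship 1.2......

Answer: 1 3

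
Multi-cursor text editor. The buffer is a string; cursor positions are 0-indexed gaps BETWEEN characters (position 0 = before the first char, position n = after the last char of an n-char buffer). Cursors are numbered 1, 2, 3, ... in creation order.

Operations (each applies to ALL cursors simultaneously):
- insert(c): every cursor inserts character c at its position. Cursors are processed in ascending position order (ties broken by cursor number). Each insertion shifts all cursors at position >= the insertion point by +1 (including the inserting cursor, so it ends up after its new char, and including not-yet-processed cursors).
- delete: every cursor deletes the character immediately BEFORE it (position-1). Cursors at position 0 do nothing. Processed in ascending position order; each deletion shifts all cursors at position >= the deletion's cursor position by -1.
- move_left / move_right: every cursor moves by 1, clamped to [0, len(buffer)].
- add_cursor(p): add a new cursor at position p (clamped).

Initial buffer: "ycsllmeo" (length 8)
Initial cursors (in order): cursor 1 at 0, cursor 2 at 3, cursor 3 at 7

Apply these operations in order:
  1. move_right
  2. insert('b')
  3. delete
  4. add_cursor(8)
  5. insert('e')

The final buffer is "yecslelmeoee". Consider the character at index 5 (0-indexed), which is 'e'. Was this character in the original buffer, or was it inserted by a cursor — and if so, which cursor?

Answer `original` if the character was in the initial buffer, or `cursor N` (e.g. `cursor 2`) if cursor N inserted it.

Answer: cursor 2

Derivation:
After op 1 (move_right): buffer="ycsllmeo" (len 8), cursors c1@1 c2@4 c3@8, authorship ........
After op 2 (insert('b')): buffer="ybcslblmeob" (len 11), cursors c1@2 c2@6 c3@11, authorship .1...2....3
After op 3 (delete): buffer="ycsllmeo" (len 8), cursors c1@1 c2@4 c3@8, authorship ........
After op 4 (add_cursor(8)): buffer="ycsllmeo" (len 8), cursors c1@1 c2@4 c3@8 c4@8, authorship ........
After op 5 (insert('e')): buffer="yecslelmeoee" (len 12), cursors c1@2 c2@6 c3@12 c4@12, authorship .1...2....34
Authorship (.=original, N=cursor N): . 1 . . . 2 . . . . 3 4
Index 5: author = 2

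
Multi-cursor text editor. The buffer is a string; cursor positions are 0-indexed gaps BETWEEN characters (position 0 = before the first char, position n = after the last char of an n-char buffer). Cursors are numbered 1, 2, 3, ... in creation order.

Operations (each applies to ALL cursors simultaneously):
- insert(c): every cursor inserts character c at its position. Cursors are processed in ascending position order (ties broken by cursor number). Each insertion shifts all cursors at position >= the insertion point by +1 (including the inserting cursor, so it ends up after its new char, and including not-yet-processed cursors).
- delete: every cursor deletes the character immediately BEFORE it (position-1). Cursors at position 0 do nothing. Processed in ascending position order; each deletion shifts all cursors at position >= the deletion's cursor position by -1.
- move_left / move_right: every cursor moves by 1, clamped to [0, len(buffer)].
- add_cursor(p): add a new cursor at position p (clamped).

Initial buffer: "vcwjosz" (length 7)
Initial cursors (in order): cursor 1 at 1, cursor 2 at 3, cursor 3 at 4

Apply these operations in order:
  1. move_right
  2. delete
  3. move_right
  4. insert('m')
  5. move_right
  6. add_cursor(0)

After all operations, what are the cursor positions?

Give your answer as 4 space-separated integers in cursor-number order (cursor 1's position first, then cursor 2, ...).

Answer: 4 7 7 0

Derivation:
After op 1 (move_right): buffer="vcwjosz" (len 7), cursors c1@2 c2@4 c3@5, authorship .......
After op 2 (delete): buffer="vwsz" (len 4), cursors c1@1 c2@2 c3@2, authorship ....
After op 3 (move_right): buffer="vwsz" (len 4), cursors c1@2 c2@3 c3@3, authorship ....
After op 4 (insert('m')): buffer="vwmsmmz" (len 7), cursors c1@3 c2@6 c3@6, authorship ..1.23.
After op 5 (move_right): buffer="vwmsmmz" (len 7), cursors c1@4 c2@7 c3@7, authorship ..1.23.
After op 6 (add_cursor(0)): buffer="vwmsmmz" (len 7), cursors c4@0 c1@4 c2@7 c3@7, authorship ..1.23.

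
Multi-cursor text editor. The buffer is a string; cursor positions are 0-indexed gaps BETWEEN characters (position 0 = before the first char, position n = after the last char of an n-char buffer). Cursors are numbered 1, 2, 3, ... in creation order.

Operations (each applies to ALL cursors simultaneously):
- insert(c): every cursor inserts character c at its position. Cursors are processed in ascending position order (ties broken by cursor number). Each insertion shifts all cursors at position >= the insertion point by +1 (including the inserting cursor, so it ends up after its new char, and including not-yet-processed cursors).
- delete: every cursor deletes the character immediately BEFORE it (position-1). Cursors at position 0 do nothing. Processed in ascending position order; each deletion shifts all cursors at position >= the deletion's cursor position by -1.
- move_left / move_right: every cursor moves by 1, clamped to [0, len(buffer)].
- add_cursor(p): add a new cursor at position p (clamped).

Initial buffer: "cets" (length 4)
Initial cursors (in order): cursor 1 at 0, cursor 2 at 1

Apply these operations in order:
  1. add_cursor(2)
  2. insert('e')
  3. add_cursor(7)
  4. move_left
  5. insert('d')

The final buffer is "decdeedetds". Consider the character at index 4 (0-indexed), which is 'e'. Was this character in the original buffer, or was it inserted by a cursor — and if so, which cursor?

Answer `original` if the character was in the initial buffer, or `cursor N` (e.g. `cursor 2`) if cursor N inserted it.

After op 1 (add_cursor(2)): buffer="cets" (len 4), cursors c1@0 c2@1 c3@2, authorship ....
After op 2 (insert('e')): buffer="eceeets" (len 7), cursors c1@1 c2@3 c3@5, authorship 1.2.3..
After op 3 (add_cursor(7)): buffer="eceeets" (len 7), cursors c1@1 c2@3 c3@5 c4@7, authorship 1.2.3..
After op 4 (move_left): buffer="eceeets" (len 7), cursors c1@0 c2@2 c3@4 c4@6, authorship 1.2.3..
After op 5 (insert('d')): buffer="decdeedetds" (len 11), cursors c1@1 c2@4 c3@7 c4@10, authorship 11.22.33.4.
Authorship (.=original, N=cursor N): 1 1 . 2 2 . 3 3 . 4 .
Index 4: author = 2

Answer: cursor 2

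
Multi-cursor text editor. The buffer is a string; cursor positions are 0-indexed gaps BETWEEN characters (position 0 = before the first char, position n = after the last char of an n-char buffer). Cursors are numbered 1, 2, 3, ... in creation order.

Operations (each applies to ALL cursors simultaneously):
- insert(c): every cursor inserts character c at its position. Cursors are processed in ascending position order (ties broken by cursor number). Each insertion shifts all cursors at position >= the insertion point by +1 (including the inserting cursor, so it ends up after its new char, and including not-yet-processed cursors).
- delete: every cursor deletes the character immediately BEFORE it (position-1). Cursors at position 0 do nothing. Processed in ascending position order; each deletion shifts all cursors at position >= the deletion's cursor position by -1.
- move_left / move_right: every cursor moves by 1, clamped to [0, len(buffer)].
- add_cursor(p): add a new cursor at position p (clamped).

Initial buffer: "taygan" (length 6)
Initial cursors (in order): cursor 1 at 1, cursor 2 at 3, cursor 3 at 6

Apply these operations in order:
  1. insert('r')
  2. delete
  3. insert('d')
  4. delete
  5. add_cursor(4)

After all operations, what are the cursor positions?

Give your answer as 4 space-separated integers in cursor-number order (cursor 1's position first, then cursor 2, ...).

Answer: 1 3 6 4

Derivation:
After op 1 (insert('r')): buffer="trayrganr" (len 9), cursors c1@2 c2@5 c3@9, authorship .1..2...3
After op 2 (delete): buffer="taygan" (len 6), cursors c1@1 c2@3 c3@6, authorship ......
After op 3 (insert('d')): buffer="tdaydgand" (len 9), cursors c1@2 c2@5 c3@9, authorship .1..2...3
After op 4 (delete): buffer="taygan" (len 6), cursors c1@1 c2@3 c3@6, authorship ......
After op 5 (add_cursor(4)): buffer="taygan" (len 6), cursors c1@1 c2@3 c4@4 c3@6, authorship ......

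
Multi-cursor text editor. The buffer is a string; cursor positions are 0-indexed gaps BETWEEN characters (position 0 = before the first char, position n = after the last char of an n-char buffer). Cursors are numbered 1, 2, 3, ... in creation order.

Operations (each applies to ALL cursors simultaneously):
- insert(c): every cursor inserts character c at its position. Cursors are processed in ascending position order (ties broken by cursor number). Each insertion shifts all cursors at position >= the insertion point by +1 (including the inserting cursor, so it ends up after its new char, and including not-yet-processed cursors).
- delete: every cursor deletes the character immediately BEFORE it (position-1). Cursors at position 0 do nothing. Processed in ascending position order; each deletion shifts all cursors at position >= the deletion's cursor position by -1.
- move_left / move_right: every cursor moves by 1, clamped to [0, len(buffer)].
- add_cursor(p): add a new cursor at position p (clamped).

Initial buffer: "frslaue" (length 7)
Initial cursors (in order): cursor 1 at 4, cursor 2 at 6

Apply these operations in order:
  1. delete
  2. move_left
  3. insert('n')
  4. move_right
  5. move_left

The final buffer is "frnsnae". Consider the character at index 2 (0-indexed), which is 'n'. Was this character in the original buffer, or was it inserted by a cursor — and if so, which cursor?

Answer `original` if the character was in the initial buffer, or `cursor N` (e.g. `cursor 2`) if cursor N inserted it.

After op 1 (delete): buffer="frsae" (len 5), cursors c1@3 c2@4, authorship .....
After op 2 (move_left): buffer="frsae" (len 5), cursors c1@2 c2@3, authorship .....
After op 3 (insert('n')): buffer="frnsnae" (len 7), cursors c1@3 c2@5, authorship ..1.2..
After op 4 (move_right): buffer="frnsnae" (len 7), cursors c1@4 c2@6, authorship ..1.2..
After op 5 (move_left): buffer="frnsnae" (len 7), cursors c1@3 c2@5, authorship ..1.2..
Authorship (.=original, N=cursor N): . . 1 . 2 . .
Index 2: author = 1

Answer: cursor 1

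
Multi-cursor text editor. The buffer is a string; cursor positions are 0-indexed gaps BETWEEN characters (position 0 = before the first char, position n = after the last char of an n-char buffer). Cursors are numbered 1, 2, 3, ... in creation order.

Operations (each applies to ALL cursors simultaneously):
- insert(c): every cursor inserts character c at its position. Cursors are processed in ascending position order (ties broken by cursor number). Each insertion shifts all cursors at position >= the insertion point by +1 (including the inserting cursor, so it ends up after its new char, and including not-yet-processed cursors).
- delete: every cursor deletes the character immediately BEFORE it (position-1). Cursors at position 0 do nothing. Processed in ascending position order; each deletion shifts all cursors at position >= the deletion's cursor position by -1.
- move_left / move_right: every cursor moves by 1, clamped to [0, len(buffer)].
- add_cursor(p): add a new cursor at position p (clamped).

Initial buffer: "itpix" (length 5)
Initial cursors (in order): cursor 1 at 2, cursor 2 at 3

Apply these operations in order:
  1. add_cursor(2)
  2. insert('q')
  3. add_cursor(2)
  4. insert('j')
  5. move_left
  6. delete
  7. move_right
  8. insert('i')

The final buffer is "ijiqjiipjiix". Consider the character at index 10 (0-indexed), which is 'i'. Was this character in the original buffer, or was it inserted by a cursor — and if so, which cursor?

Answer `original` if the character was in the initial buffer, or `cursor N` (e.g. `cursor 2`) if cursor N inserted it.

Answer: original

Derivation:
After op 1 (add_cursor(2)): buffer="itpix" (len 5), cursors c1@2 c3@2 c2@3, authorship .....
After op 2 (insert('q')): buffer="itqqpqix" (len 8), cursors c1@4 c3@4 c2@6, authorship ..13.2..
After op 3 (add_cursor(2)): buffer="itqqpqix" (len 8), cursors c4@2 c1@4 c3@4 c2@6, authorship ..13.2..
After op 4 (insert('j')): buffer="itjqqjjpqjix" (len 12), cursors c4@3 c1@7 c3@7 c2@10, authorship ..41313.22..
After op 5 (move_left): buffer="itjqqjjpqjix" (len 12), cursors c4@2 c1@6 c3@6 c2@9, authorship ..41313.22..
After op 6 (delete): buffer="ijqjpjix" (len 8), cursors c4@1 c1@3 c3@3 c2@5, authorship .413.2..
After op 7 (move_right): buffer="ijqjpjix" (len 8), cursors c4@2 c1@4 c3@4 c2@6, authorship .413.2..
After op 8 (insert('i')): buffer="ijiqjiipjiix" (len 12), cursors c4@3 c1@7 c3@7 c2@10, authorship .441313.22..
Authorship (.=original, N=cursor N): . 4 4 1 3 1 3 . 2 2 . .
Index 10: author = original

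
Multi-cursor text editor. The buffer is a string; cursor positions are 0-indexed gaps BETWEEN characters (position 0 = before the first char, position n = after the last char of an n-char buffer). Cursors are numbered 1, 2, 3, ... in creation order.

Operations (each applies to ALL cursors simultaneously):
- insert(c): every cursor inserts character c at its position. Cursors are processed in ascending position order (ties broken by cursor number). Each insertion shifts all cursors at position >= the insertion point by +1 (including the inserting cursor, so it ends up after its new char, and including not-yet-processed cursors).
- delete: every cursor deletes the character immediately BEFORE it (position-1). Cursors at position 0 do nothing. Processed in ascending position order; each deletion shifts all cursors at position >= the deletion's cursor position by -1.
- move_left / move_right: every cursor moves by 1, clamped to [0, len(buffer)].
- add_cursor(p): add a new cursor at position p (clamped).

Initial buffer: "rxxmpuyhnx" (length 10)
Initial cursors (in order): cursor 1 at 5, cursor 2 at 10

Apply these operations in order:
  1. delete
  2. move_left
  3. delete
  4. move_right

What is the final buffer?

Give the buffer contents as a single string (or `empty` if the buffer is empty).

Answer: rxmuyn

Derivation:
After op 1 (delete): buffer="rxxmuyhn" (len 8), cursors c1@4 c2@8, authorship ........
After op 2 (move_left): buffer="rxxmuyhn" (len 8), cursors c1@3 c2@7, authorship ........
After op 3 (delete): buffer="rxmuyn" (len 6), cursors c1@2 c2@5, authorship ......
After op 4 (move_right): buffer="rxmuyn" (len 6), cursors c1@3 c2@6, authorship ......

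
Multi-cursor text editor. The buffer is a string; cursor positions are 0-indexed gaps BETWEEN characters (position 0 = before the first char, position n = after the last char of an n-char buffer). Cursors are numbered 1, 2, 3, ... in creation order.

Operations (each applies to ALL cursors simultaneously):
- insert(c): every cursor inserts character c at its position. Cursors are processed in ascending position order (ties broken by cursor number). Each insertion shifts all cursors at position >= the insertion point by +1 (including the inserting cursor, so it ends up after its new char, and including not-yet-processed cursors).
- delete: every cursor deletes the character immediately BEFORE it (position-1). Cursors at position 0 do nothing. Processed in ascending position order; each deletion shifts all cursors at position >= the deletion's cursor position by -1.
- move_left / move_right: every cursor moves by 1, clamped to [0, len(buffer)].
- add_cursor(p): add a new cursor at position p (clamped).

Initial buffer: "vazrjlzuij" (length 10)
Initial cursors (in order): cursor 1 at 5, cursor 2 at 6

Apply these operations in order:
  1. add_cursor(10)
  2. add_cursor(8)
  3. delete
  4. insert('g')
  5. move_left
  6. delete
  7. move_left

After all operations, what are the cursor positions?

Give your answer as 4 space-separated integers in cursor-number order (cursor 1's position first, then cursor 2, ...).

After op 1 (add_cursor(10)): buffer="vazrjlzuij" (len 10), cursors c1@5 c2@6 c3@10, authorship ..........
After op 2 (add_cursor(8)): buffer="vazrjlzuij" (len 10), cursors c1@5 c2@6 c4@8 c3@10, authorship ..........
After op 3 (delete): buffer="vazrzi" (len 6), cursors c1@4 c2@4 c4@5 c3@6, authorship ......
After op 4 (insert('g')): buffer="vazrggzgig" (len 10), cursors c1@6 c2@6 c4@8 c3@10, authorship ....12.4.3
After op 5 (move_left): buffer="vazrggzgig" (len 10), cursors c1@5 c2@5 c4@7 c3@9, authorship ....12.4.3
After op 6 (delete): buffer="vazggg" (len 6), cursors c1@3 c2@3 c4@4 c3@5, authorship ...243
After op 7 (move_left): buffer="vazggg" (len 6), cursors c1@2 c2@2 c4@3 c3@4, authorship ...243

Answer: 2 2 4 3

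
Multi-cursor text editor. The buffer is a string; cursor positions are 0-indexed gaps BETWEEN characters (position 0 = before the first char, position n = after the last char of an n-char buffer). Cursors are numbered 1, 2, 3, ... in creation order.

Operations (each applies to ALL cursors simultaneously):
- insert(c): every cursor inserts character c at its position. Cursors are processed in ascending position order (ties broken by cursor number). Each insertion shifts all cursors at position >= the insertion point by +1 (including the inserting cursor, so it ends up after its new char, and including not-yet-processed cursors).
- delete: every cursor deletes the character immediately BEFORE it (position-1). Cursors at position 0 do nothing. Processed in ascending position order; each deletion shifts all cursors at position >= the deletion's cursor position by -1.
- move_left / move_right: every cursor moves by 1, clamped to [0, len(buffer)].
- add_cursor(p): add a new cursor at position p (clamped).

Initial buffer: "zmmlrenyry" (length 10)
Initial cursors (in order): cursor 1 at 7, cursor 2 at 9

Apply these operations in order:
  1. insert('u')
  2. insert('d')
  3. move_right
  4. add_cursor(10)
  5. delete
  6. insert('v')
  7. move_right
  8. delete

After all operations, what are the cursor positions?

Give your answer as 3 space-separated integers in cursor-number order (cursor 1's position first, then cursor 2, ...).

Answer: 9 11 9

Derivation:
After op 1 (insert('u')): buffer="zmmlrenuyruy" (len 12), cursors c1@8 c2@11, authorship .......1..2.
After op 2 (insert('d')): buffer="zmmlrenudyrudy" (len 14), cursors c1@9 c2@13, authorship .......11..22.
After op 3 (move_right): buffer="zmmlrenudyrudy" (len 14), cursors c1@10 c2@14, authorship .......11..22.
After op 4 (add_cursor(10)): buffer="zmmlrenudyrudy" (len 14), cursors c1@10 c3@10 c2@14, authorship .......11..22.
After op 5 (delete): buffer="zmmlrenurud" (len 11), cursors c1@8 c3@8 c2@11, authorship .......1.22
After op 6 (insert('v')): buffer="zmmlrenuvvrudv" (len 14), cursors c1@10 c3@10 c2@14, authorship .......113.222
After op 7 (move_right): buffer="zmmlrenuvvrudv" (len 14), cursors c1@11 c3@11 c2@14, authorship .......113.222
After op 8 (delete): buffer="zmmlrenuvud" (len 11), cursors c1@9 c3@9 c2@11, authorship .......1122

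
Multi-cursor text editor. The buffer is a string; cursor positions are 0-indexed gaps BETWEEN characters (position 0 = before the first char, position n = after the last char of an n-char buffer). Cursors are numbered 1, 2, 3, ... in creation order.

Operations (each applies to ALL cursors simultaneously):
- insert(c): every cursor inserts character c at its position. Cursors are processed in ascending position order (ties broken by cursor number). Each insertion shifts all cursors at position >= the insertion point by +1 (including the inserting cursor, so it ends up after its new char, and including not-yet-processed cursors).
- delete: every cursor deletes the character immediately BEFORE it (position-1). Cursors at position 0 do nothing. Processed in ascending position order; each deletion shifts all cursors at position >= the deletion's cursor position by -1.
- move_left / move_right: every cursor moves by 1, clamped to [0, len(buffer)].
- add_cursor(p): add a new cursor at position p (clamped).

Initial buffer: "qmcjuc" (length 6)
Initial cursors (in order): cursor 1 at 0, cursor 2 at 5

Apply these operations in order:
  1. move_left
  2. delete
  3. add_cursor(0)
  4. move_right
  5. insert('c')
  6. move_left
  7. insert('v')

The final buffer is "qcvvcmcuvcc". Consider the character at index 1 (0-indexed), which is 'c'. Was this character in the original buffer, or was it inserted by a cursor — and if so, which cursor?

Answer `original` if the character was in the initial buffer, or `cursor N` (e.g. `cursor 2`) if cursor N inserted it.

Answer: cursor 1

Derivation:
After op 1 (move_left): buffer="qmcjuc" (len 6), cursors c1@0 c2@4, authorship ......
After op 2 (delete): buffer="qmcuc" (len 5), cursors c1@0 c2@3, authorship .....
After op 3 (add_cursor(0)): buffer="qmcuc" (len 5), cursors c1@0 c3@0 c2@3, authorship .....
After op 4 (move_right): buffer="qmcuc" (len 5), cursors c1@1 c3@1 c2@4, authorship .....
After op 5 (insert('c')): buffer="qccmcucc" (len 8), cursors c1@3 c3@3 c2@7, authorship .13...2.
After op 6 (move_left): buffer="qccmcucc" (len 8), cursors c1@2 c3@2 c2@6, authorship .13...2.
After op 7 (insert('v')): buffer="qcvvcmcuvcc" (len 11), cursors c1@4 c3@4 c2@9, authorship .1133...22.
Authorship (.=original, N=cursor N): . 1 1 3 3 . . . 2 2 .
Index 1: author = 1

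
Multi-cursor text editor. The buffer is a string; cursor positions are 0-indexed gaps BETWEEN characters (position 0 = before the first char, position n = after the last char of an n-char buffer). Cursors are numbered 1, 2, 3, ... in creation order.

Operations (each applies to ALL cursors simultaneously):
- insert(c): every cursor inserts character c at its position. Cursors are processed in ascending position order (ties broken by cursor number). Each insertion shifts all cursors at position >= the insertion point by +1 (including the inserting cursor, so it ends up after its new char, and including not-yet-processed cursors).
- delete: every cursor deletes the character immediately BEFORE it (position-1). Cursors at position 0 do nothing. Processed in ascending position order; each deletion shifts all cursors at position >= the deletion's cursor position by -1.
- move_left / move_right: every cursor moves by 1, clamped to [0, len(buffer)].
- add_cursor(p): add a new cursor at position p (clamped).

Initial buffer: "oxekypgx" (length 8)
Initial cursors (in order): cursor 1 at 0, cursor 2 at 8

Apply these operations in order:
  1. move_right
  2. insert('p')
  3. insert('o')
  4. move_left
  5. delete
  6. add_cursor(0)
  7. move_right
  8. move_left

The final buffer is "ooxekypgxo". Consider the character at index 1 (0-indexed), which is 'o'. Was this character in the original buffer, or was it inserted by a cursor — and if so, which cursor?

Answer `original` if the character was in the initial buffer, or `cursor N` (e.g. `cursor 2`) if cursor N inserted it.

After op 1 (move_right): buffer="oxekypgx" (len 8), cursors c1@1 c2@8, authorship ........
After op 2 (insert('p')): buffer="opxekypgxp" (len 10), cursors c1@2 c2@10, authorship .1.......2
After op 3 (insert('o')): buffer="opoxekypgxpo" (len 12), cursors c1@3 c2@12, authorship .11.......22
After op 4 (move_left): buffer="opoxekypgxpo" (len 12), cursors c1@2 c2@11, authorship .11.......22
After op 5 (delete): buffer="ooxekypgxo" (len 10), cursors c1@1 c2@9, authorship .1.......2
After op 6 (add_cursor(0)): buffer="ooxekypgxo" (len 10), cursors c3@0 c1@1 c2@9, authorship .1.......2
After op 7 (move_right): buffer="ooxekypgxo" (len 10), cursors c3@1 c1@2 c2@10, authorship .1.......2
After op 8 (move_left): buffer="ooxekypgxo" (len 10), cursors c3@0 c1@1 c2@9, authorship .1.......2
Authorship (.=original, N=cursor N): . 1 . . . . . . . 2
Index 1: author = 1

Answer: cursor 1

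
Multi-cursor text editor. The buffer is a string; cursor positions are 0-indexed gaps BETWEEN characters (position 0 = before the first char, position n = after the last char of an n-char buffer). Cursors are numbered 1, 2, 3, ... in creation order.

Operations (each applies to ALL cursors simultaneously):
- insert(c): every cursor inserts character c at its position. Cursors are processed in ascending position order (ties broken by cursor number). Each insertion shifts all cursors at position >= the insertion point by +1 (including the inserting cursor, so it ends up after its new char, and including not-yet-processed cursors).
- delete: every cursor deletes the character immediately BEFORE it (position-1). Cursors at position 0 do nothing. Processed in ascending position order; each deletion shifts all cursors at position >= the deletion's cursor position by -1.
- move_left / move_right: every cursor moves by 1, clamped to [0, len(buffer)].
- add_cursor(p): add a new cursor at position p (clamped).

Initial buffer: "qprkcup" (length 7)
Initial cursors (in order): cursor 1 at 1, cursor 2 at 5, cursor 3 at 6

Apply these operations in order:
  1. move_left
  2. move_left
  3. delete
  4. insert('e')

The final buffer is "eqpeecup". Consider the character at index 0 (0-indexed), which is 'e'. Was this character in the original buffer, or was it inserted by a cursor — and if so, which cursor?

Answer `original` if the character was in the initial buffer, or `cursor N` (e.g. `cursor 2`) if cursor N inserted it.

Answer: cursor 1

Derivation:
After op 1 (move_left): buffer="qprkcup" (len 7), cursors c1@0 c2@4 c3@5, authorship .......
After op 2 (move_left): buffer="qprkcup" (len 7), cursors c1@0 c2@3 c3@4, authorship .......
After op 3 (delete): buffer="qpcup" (len 5), cursors c1@0 c2@2 c3@2, authorship .....
After op 4 (insert('e')): buffer="eqpeecup" (len 8), cursors c1@1 c2@5 c3@5, authorship 1..23...
Authorship (.=original, N=cursor N): 1 . . 2 3 . . .
Index 0: author = 1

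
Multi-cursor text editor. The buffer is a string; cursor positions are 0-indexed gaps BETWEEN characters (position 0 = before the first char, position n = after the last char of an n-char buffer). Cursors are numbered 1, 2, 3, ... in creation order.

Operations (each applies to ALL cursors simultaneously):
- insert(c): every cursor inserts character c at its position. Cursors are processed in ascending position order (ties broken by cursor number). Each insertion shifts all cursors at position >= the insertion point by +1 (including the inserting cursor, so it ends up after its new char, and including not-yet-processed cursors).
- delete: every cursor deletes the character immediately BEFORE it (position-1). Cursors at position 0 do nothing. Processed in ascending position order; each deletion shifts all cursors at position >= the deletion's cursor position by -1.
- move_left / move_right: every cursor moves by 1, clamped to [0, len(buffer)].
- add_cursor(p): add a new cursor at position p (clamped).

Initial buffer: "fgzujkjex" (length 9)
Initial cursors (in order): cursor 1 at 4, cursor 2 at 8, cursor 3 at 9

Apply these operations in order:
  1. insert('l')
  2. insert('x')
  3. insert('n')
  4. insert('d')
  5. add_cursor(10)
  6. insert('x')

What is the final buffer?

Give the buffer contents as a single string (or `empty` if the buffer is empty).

Answer: fgzulxndxjkxjelxndxxlxndx

Derivation:
After op 1 (insert('l')): buffer="fgzuljkjelxl" (len 12), cursors c1@5 c2@10 c3@12, authorship ....1....2.3
After op 2 (insert('x')): buffer="fgzulxjkjelxxlx" (len 15), cursors c1@6 c2@12 c3@15, authorship ....11....22.33
After op 3 (insert('n')): buffer="fgzulxnjkjelxnxlxn" (len 18), cursors c1@7 c2@14 c3@18, authorship ....111....222.333
After op 4 (insert('d')): buffer="fgzulxndjkjelxndxlxnd" (len 21), cursors c1@8 c2@16 c3@21, authorship ....1111....2222.3333
After op 5 (add_cursor(10)): buffer="fgzulxndjkjelxndxlxnd" (len 21), cursors c1@8 c4@10 c2@16 c3@21, authorship ....1111....2222.3333
After op 6 (insert('x')): buffer="fgzulxndxjkxjelxndxxlxndx" (len 25), cursors c1@9 c4@12 c2@19 c3@25, authorship ....11111..4..22222.33333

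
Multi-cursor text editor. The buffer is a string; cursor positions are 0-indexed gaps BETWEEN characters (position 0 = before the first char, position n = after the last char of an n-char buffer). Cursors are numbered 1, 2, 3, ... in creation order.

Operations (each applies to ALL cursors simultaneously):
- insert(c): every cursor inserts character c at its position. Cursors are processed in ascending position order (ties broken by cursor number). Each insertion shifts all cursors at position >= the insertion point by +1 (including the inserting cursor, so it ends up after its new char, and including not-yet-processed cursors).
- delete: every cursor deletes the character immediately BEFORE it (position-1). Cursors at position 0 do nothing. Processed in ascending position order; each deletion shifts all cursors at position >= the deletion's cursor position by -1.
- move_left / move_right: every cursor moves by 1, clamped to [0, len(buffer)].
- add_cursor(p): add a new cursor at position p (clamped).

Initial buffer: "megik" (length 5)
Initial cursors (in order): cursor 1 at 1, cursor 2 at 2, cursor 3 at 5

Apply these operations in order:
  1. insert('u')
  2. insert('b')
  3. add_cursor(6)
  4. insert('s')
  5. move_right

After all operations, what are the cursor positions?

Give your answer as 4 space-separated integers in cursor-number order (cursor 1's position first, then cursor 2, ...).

Answer: 5 10 15 10

Derivation:
After op 1 (insert('u')): buffer="mueugiku" (len 8), cursors c1@2 c2@4 c3@8, authorship .1.2...3
After op 2 (insert('b')): buffer="mubeubgikub" (len 11), cursors c1@3 c2@6 c3@11, authorship .11.22...33
After op 3 (add_cursor(6)): buffer="mubeubgikub" (len 11), cursors c1@3 c2@6 c4@6 c3@11, authorship .11.22...33
After op 4 (insert('s')): buffer="mubseubssgikubs" (len 15), cursors c1@4 c2@9 c4@9 c3@15, authorship .111.2224...333
After op 5 (move_right): buffer="mubseubssgikubs" (len 15), cursors c1@5 c2@10 c4@10 c3@15, authorship .111.2224...333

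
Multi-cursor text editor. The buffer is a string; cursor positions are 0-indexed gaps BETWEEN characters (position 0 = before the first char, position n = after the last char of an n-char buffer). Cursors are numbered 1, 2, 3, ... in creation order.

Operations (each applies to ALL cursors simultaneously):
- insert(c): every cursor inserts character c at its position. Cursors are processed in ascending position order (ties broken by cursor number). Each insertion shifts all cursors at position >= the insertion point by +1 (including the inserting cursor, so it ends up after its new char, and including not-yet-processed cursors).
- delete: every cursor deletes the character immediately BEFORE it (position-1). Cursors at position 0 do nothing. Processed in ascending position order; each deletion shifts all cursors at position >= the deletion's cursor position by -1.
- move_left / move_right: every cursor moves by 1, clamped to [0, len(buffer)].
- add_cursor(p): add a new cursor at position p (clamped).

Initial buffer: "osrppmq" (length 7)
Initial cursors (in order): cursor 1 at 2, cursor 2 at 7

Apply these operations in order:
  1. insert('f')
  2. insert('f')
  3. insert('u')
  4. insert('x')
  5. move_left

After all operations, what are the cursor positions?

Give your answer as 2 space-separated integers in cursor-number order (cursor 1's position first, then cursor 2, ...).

Answer: 5 14

Derivation:
After op 1 (insert('f')): buffer="osfrppmqf" (len 9), cursors c1@3 c2@9, authorship ..1.....2
After op 2 (insert('f')): buffer="osffrppmqff" (len 11), cursors c1@4 c2@11, authorship ..11.....22
After op 3 (insert('u')): buffer="osffurppmqffu" (len 13), cursors c1@5 c2@13, authorship ..111.....222
After op 4 (insert('x')): buffer="osffuxrppmqffux" (len 15), cursors c1@6 c2@15, authorship ..1111.....2222
After op 5 (move_left): buffer="osffuxrppmqffux" (len 15), cursors c1@5 c2@14, authorship ..1111.....2222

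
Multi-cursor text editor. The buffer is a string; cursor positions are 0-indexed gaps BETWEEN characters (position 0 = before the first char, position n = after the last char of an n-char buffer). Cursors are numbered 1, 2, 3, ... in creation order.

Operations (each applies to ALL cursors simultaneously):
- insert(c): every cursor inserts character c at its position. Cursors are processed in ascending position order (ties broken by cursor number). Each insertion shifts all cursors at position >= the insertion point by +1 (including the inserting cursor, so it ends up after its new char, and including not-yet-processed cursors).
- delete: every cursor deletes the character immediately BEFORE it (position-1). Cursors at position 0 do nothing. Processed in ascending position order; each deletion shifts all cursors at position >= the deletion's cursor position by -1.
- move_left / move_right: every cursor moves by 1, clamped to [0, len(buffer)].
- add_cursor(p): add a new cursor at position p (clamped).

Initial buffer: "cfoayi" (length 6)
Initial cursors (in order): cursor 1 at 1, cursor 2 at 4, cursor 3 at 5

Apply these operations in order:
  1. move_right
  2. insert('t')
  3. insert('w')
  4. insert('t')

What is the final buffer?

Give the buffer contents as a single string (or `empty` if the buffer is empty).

Answer: cftwtoaytwtitwt

Derivation:
After op 1 (move_right): buffer="cfoayi" (len 6), cursors c1@2 c2@5 c3@6, authorship ......
After op 2 (insert('t')): buffer="cftoaytit" (len 9), cursors c1@3 c2@7 c3@9, authorship ..1...2.3
After op 3 (insert('w')): buffer="cftwoaytwitw" (len 12), cursors c1@4 c2@9 c3@12, authorship ..11...22.33
After op 4 (insert('t')): buffer="cftwtoaytwtitwt" (len 15), cursors c1@5 c2@11 c3@15, authorship ..111...222.333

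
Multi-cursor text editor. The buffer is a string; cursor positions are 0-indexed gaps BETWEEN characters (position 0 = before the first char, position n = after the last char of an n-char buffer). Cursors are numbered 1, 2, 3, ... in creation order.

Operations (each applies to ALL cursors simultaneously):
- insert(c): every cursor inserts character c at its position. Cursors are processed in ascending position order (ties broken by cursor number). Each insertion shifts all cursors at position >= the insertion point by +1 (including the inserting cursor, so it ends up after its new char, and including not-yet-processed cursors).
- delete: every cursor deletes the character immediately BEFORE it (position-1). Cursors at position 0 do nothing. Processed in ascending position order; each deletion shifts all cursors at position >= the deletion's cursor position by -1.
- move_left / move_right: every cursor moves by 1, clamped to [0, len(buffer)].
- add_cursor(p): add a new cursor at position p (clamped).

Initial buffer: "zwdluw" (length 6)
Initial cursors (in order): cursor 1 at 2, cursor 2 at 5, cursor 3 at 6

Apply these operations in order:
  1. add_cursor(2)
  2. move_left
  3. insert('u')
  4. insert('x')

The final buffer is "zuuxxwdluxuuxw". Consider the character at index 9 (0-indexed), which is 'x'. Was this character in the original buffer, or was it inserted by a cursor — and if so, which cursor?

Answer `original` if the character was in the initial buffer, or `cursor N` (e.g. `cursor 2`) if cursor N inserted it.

Answer: cursor 2

Derivation:
After op 1 (add_cursor(2)): buffer="zwdluw" (len 6), cursors c1@2 c4@2 c2@5 c3@6, authorship ......
After op 2 (move_left): buffer="zwdluw" (len 6), cursors c1@1 c4@1 c2@4 c3@5, authorship ......
After op 3 (insert('u')): buffer="zuuwdluuuw" (len 10), cursors c1@3 c4@3 c2@7 c3@9, authorship .14...2.3.
After op 4 (insert('x')): buffer="zuuxxwdluxuuxw" (len 14), cursors c1@5 c4@5 c2@10 c3@13, authorship .1414...22.33.
Authorship (.=original, N=cursor N): . 1 4 1 4 . . . 2 2 . 3 3 .
Index 9: author = 2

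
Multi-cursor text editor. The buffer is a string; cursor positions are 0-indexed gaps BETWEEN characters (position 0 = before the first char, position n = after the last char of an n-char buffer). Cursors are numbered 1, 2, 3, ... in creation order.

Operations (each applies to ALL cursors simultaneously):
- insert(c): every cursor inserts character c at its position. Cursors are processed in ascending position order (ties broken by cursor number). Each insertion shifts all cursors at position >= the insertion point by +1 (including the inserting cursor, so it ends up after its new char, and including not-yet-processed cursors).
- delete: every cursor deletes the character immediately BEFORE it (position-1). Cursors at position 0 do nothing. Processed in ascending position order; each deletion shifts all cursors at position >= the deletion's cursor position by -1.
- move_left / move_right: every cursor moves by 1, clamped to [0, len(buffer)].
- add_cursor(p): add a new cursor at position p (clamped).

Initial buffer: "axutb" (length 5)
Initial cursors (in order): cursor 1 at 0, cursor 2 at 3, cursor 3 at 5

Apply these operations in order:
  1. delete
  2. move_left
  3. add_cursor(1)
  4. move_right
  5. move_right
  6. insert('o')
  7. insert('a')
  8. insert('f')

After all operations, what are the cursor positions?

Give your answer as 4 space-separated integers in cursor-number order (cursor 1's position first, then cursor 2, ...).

After op 1 (delete): buffer="axt" (len 3), cursors c1@0 c2@2 c3@3, authorship ...
After op 2 (move_left): buffer="axt" (len 3), cursors c1@0 c2@1 c3@2, authorship ...
After op 3 (add_cursor(1)): buffer="axt" (len 3), cursors c1@0 c2@1 c4@1 c3@2, authorship ...
After op 4 (move_right): buffer="axt" (len 3), cursors c1@1 c2@2 c4@2 c3@3, authorship ...
After op 5 (move_right): buffer="axt" (len 3), cursors c1@2 c2@3 c3@3 c4@3, authorship ...
After op 6 (insert('o')): buffer="axotooo" (len 7), cursors c1@3 c2@7 c3@7 c4@7, authorship ..1.234
After op 7 (insert('a')): buffer="axoatoooaaa" (len 11), cursors c1@4 c2@11 c3@11 c4@11, authorship ..11.234234
After op 8 (insert('f')): buffer="axoaftoooaaafff" (len 15), cursors c1@5 c2@15 c3@15 c4@15, authorship ..111.234234234

Answer: 5 15 15 15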